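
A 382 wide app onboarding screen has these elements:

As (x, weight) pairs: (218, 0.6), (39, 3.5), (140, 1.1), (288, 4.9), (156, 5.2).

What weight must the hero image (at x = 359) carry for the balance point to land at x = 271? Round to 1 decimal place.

Known weights sum to 0.6 + 3.5 + 1.1 + 4.9 + 5.2 = 15.3; their moment is 0.6·218 + 3.5·39 + 1.1·140 + 4.9·288 + 5.2·156 = 2643.7.
Balance at x = 271 requires (2643.7 + w·359) / (15.3 + w) = 271.
Solving: w = (271·15.3 − 2643.7) / (359 − 271) = 1502.6 / 88 ≈ 17.08.

w ≈ 17.1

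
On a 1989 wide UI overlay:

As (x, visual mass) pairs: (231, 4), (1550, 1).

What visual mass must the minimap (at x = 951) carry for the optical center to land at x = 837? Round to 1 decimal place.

Fixed elements: Σw = 4 + 1 = 5, Σw·x = 4·231 + 1·1550 = 2474.
Set Σw·x/Σw = 837: (2474 + 951w) = 837·(5 + w).
Solving: w = (837·5 − 2474) / (951 − 837) = 1711 / 114 ≈ 15.01.

w ≈ 15.0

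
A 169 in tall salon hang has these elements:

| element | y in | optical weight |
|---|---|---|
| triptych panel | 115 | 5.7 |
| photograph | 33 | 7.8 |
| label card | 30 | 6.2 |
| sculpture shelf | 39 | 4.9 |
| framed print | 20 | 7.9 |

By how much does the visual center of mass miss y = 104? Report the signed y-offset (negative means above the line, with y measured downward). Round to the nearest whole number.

Σw = 5.7 + 7.8 + 6.2 + 4.9 + 7.9 = 32.5.
Σw·y = 5.7·115 + 7.8·33 + 6.2·30 + 4.9·39 + 7.9·20 = 1448.0, so ȳ = 1448.0/32.5 ≈ 44.55.
Difference: 44.55 − 104 ≈ -59.45.

≈ -59 in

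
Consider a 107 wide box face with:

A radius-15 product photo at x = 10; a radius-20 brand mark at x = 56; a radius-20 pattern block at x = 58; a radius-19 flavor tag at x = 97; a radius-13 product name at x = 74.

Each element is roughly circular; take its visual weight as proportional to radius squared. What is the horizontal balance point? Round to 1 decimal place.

r² weights: product photo 15² = 225, brand mark 20² = 400, pattern block 20² = 400, flavor tag 19² = 361, product name 13² = 169. Total = 1555.
Σw·x = 225·10 + 400·56 + 400·58 + 361·97 + 169·74 = 95373, so x̄ = 95373/1555 ≈ 61.33.

x ≈ 61.3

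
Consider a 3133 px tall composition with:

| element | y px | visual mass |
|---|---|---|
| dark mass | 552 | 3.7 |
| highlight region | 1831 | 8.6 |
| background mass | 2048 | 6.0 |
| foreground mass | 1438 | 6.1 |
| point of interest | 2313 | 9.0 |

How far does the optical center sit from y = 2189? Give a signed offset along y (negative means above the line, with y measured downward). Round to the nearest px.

≈ -403 px

Σw = 3.7 + 8.6 + 6.0 + 6.1 + 9.0 = 33.4.
Σw·y = 3.7·552 + 8.6·1831 + 6.0·2048 + 6.1·1438 + 9.0·2313 = 59665.8, so ȳ = 59665.8/33.4 ≈ 1786.40.
Offset from y = 2189: 1786.40 − 2189 ≈ -402.60.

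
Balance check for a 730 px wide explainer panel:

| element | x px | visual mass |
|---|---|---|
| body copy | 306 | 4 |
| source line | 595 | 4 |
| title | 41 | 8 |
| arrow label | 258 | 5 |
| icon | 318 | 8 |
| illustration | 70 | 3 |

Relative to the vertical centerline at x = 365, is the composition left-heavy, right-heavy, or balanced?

left-heavy

Total weight = 4 + 4 + 8 + 5 + 8 + 3 = 32.
Σw·x = 4·306 + 4·595 + 8·41 + 5·258 + 8·318 + 3·70 = 7976, so x̄ = 7976/32 ≈ 249.25.
249.2 vs midline 365 → left-heavy.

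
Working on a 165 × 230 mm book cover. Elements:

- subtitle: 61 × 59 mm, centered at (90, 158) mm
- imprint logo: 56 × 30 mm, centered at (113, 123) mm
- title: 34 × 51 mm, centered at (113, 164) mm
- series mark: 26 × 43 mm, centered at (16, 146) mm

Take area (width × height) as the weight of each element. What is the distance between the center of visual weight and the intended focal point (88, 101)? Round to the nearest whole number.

Areas → weights: subtitle 61·59 = 3599, imprint logo 56·30 = 1680, title 34·51 = 1734, series mark 26·43 = 1118; Σw = 8131.
Σw·x = 3599·90 + 1680·113 + 1734·113 + 1118·16 = 727580, so x̄ = 727580/8131 ≈ 89.48.
Σw·y = 3599·158 + 1680·123 + 1734·164 + 1118·146 = 1222886, so ȳ = 1222886/8131 ≈ 150.40.
From (88, 101): dx = 1.48, dy = 49.40, so the distance is √(dx²+dy²) ≈ 49.42.

≈ 49 mm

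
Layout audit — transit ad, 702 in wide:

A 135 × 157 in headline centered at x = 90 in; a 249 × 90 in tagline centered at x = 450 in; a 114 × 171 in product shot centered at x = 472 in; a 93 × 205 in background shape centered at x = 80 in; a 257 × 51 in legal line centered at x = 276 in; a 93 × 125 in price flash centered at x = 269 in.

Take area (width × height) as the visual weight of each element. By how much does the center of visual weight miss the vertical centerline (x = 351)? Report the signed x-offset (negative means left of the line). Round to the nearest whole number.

≈ -75 in

Taking area as weight: headline 135·157 = 21195, tagline 249·90 = 22410, product shot 114·171 = 19494, background shape 93·205 = 19065, legal line 257·51 = 13107, price flash 93·125 = 11625. Sum 106896.
Σw·x = 29463075; x̄ = 29463075/106896 ≈ 275.62.
Offset from x = 351: 275.62 − 351 ≈ -75.38.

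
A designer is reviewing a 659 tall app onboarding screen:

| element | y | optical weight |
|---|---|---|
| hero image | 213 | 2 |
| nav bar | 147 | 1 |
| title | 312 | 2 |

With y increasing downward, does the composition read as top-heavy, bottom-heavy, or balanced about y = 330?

top-heavy

Σw = 2 + 1 + 2 = 5.
y-moment: 2·213 + 1·147 + 2·312 = 1197; centroid 1197/5 ≈ 239.40.
239.4 lies above (smaller y than) the midline 330, so the layout is top-heavy.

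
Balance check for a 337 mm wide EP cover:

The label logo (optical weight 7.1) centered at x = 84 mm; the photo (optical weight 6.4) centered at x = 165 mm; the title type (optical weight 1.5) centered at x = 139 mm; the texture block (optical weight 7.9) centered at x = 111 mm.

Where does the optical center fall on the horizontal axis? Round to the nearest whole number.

Weights sum to 7.1 + 6.4 + 1.5 + 7.9 = 22.9.
Σw·x = 7.1·84 + 6.4·165 + 1.5·139 + 7.9·111 = 2737.8, so x̄ = 2737.8/22.9 ≈ 119.55.

x ≈ 120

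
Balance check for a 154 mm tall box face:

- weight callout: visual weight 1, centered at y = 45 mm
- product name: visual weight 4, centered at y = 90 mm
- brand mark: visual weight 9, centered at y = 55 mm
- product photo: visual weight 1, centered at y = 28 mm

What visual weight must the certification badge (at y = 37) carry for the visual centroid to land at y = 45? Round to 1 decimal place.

w ≈ 31.6

Fixed elements: Σw = 1 + 4 + 9 + 1 = 15, Σw·y = 1·45 + 4·90 + 9·55 + 1·28 = 928.
Set Σw·y/Σw = 45: (928 + 37w) = 45·(15 + w).
So w = (45·15 − 928)/(37 − 45) = -253/-8 ≈ 31.62.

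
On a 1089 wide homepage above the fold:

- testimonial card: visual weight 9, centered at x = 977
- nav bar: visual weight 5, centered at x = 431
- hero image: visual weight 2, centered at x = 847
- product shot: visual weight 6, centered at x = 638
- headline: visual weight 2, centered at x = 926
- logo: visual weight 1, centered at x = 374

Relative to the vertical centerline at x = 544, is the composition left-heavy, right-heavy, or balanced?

right-heavy

Weights sum to 9 + 5 + 2 + 6 + 2 + 1 = 25.
Σw·x = 9·977 + 5·431 + 2·847 + 6·638 + 2·926 + 1·374 = 18696, so x̄ = 18696/25 ≈ 747.84.
Since 747.8 is right of 544, the composition reads right-heavy.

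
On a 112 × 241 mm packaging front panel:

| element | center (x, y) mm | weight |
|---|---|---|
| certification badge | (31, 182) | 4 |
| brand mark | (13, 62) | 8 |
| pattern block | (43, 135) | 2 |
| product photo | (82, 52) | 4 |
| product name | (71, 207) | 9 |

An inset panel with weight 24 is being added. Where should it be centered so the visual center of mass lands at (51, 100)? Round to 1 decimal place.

With the inset panel, Σw becomes 4 + 8 + 2 + 4 + 9 + 24 = 51.
x: need Σw·x = 51·51 = 2601. Existing = 4·31 + 8·13 + 2·43 + 4·82 + 9·71 = 1281. Remainder 1320 / 24 ≈ 55.00.
y: need Σw·y = 51·100 = 5100. Existing = 4·182 + 8·62 + 2·135 + 4·52 + 9·207 = 3565. Remainder 1535 / 24 ≈ 63.96.

(55.0, 64.0)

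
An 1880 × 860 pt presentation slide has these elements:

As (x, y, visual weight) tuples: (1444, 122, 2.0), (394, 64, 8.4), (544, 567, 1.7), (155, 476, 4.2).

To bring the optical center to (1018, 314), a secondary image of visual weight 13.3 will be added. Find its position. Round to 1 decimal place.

New total weight: (2.0 + 8.4 + 1.7 + 4.2) + 13.3 = 29.6.
Along x: (7773.4 + 13.3·x) / 29.6 = 1018 (existing moment 2.0·1444 + 8.4·394 + 1.7·544 + 4.2·155 = 7773.4) ⇒ x = (30132.8 − 7773.4) / 13.3 ≈ 1681.16.
Along y: (3744.7 + 13.3·y) / 29.6 = 314 (existing moment 2.0·122 + 8.4·64 + 1.7·567 + 4.2·476 = 3744.7) ⇒ y = (9294.4 − 3744.7) / 13.3 ≈ 417.27.

(1681.2, 417.3)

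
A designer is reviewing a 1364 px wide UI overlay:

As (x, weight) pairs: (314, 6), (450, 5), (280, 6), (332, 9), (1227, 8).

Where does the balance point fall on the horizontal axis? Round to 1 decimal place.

Weights sum to 6 + 5 + 6 + 9 + 8 = 34.
x: (6·314 + 5·450 + 6·280 + 9·332 + 8·1227) / 34 = 18618 / 34 ≈ 547.59

x ≈ 547.6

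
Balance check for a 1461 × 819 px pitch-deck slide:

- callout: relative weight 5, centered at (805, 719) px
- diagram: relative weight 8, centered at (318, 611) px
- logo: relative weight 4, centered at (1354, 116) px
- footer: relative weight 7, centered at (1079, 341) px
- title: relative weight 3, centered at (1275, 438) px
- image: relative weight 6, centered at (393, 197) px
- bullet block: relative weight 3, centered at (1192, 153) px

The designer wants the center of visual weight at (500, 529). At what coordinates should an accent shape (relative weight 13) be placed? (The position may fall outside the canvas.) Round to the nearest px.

After adding the accent shape, total weight = 5 + 8 + 4 + 7 + 3 + 6 + 3 + 13 = 49.
Along x: (29297 + 13·x) / 49 = 500 (existing moment 5·805 + 8·318 + 4·1354 + 7·1079 + 3·1275 + 6·393 + 3·1192 = 29297) ⇒ x = (24500 − 29297) / 13 ≈ -369.00.
Along y: (14289 + 13·y) / 49 = 529 (existing moment 5·719 + 8·611 + 4·116 + 7·341 + 3·438 + 6·197 + 3·153 = 14289) ⇒ y = (25921 − 14289) / 13 ≈ 894.77.

(-369, 895)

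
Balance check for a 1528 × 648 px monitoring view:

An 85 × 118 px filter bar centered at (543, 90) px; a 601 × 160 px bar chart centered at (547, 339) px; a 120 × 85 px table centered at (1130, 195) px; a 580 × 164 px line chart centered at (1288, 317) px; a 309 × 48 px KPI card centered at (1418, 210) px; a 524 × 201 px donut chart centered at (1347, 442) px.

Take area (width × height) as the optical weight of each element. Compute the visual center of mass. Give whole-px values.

(1070, 348)

Taking area as weight: filter bar 85·118 = 10030, bar chart 601·160 = 96160, table 120·85 = 10200, line chart 580·164 = 95120, KPI card 309·48 = 14832, donut chart 524·201 = 105324. Sum 331666.
Σw·x = 354989574; x̄ = 354989574/331666 ≈ 1070.32.
y: moment 115310908 / weight 331666 ≈ 347.67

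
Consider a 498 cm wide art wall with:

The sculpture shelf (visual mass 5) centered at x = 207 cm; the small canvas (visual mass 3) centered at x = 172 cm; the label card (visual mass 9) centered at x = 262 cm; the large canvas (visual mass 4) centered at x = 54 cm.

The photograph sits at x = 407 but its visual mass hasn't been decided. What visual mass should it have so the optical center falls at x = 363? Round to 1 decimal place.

Fixed elements: Σw = 5 + 3 + 9 + 4 = 21, Σw·x = 5·207 + 3·172 + 9·262 + 4·54 = 4125.
For the centroid to hit 363: (4125 + w·407) / (21 + w) = 363.
Solving: w = (363·21 − 4125) / (407 − 363) = 3498 / 44 ≈ 79.50.

w ≈ 79.5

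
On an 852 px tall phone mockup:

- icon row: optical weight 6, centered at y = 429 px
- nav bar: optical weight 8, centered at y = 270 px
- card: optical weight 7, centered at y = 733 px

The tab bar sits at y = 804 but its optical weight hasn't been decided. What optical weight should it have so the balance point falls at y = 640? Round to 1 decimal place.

w ≈ 21.8

Known weights sum to 6 + 8 + 7 = 21; their moment is 6·429 + 8·270 + 7·733 = 9865.
Set Σw·y/Σw = 640: (9865 + 804w) = 640·(21 + w).
So w = (640·21 − 9865)/(804 − 640) = 3575/164 ≈ 21.80.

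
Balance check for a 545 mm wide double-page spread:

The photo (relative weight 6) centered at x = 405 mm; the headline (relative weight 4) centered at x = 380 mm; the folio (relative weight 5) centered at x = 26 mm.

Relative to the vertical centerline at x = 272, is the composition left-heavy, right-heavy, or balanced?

Weights sum to 6 + 4 + 5 = 15.
x: (6·405 + 4·380 + 5·26) / 15 = 4080 / 15 ≈ 272.00
272.00 = 272 exactly: balanced.

balanced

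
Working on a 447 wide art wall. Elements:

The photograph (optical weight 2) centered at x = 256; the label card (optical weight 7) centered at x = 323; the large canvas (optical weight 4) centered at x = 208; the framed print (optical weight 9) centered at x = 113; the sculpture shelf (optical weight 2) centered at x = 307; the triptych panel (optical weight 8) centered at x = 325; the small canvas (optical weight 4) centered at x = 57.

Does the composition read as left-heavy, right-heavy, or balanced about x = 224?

Weights sum to 2 + 7 + 4 + 9 + 2 + 8 + 4 = 36.
x: moment 8064 / weight 36 ≈ 224.00
That equals the midline 224 — balanced.

balanced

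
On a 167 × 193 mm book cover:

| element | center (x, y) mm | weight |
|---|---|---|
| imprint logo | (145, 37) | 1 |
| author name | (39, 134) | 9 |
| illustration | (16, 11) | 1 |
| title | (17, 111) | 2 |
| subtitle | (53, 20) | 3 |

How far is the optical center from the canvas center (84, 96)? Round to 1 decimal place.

Total weight = 1 + 9 + 1 + 2 + 3 = 16.
Σw·x = 1·145 + 9·39 + 1·16 + 2·17 + 3·53 = 705, so x̄ = 705/16 ≈ 44.06.
Σw·y = 1·37 + 9·134 + 1·11 + 2·111 + 3·20 = 1536, so ȳ = 1536/16 ≈ 96.00.
Offset from (84, 96): Δx ≈ -39.94, Δy ≈ 0.00; distance = √(Δx² + Δy²) ≈ 39.94.

≈ 39.9 mm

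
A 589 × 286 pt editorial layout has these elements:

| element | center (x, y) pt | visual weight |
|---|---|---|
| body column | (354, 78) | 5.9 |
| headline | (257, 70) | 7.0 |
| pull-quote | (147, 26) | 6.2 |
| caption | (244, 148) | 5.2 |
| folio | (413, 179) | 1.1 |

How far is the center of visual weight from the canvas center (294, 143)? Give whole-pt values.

≈ 72 pt

Σw = 5.9 + 7.0 + 6.2 + 5.2 + 1.1 = 25.4.
x-moment: 5.9·354 + 7.0·257 + 6.2·147 + 5.2·244 + 1.1·413 = 6522.1; centroid 6522.1/25.4 ≈ 256.78.
y-moment: 5.9·78 + 7.0·70 + 6.2·26 + 5.2·148 + 1.1·179 = 2077.9; centroid 2077.9/25.4 ≈ 81.81.
From (294, 143): dx = -37.22, dy = -61.19, so the distance is √(dx²+dy²) ≈ 71.63.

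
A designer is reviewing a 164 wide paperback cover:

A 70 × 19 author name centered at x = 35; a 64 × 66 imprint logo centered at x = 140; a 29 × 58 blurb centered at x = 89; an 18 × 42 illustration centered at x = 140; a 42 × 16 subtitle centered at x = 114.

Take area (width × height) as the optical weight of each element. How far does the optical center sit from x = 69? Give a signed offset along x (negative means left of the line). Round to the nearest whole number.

≈ 43

Areas: author name 70·19 = 1330, imprint logo 64·66 = 4224, blurb 29·58 = 1682, illustration 18·42 = 756, subtitle 42·16 = 672. Total weight = 8664.
x-moment: 1330·35 + 4224·140 + 1682·89 + 756·140 + 672·114 = 970056; centroid 970056/8664 ≈ 111.96.
Difference: 111.96 − 69 ≈ 42.96.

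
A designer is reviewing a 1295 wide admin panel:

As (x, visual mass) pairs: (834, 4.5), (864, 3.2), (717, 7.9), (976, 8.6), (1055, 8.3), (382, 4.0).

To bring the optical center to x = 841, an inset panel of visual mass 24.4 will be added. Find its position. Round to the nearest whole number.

x ≈ 834

After adding the inset panel, total weight = 4.5 + 3.2 + 7.9 + 8.6 + 8.3 + 4.0 + 24.4 = 60.9.
x: need Σw·x = 60.9·841 = 51216.9. Existing = 4.5·834 + 3.2·864 + 7.9·717 + 8.6·976 + 8.3·1055 + 4.0·382 = 30860.2. Remainder 20356.7 / 24.4 ≈ 834.29.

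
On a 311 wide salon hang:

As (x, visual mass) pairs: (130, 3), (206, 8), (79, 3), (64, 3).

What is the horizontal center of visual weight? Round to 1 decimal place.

Total weight = 3 + 8 + 3 + 3 = 17.
x-moment: 3·130 + 8·206 + 3·79 + 3·64 = 2467; centroid 2467/17 ≈ 145.12.

x ≈ 145.1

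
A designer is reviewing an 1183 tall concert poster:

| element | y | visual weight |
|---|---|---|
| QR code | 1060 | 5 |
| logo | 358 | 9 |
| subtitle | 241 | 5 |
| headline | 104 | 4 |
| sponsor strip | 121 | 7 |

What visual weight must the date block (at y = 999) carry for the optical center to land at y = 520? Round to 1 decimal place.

Known weights sum to 5 + 9 + 5 + 4 + 7 = 30; their moment is 5·1060 + 9·358 + 5·241 + 4·104 + 7·121 = 10990.
Balance at y = 520 requires (10990 + w·999) / (30 + w) = 520.
So w = (520·30 − 10990)/(999 − 520) = 4610/479 ≈ 9.62.

w ≈ 9.6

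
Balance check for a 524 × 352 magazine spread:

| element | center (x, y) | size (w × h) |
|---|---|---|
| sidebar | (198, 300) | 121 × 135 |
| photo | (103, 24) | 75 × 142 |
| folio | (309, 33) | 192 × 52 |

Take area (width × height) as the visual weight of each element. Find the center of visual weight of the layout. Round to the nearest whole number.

Taking area as weight: sidebar 121·135 = 16335, photo 75·142 = 10650, folio 192·52 = 9984. Sum 36969.
x-moment: 16335·198 + 10650·103 + 9984·309 = 7416336; centroid 7416336/36969 ≈ 200.61.
y-moment: 16335·300 + 10650·24 + 9984·33 = 5485572; centroid 5485572/36969 ≈ 148.38.

(201, 148)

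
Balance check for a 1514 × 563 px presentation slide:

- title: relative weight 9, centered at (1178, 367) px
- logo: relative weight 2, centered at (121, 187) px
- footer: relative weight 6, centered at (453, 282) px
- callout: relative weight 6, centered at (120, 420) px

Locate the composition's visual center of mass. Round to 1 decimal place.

Weights sum to 9 + 2 + 6 + 6 = 23.
x-moment: 9·1178 + 2·121 + 6·453 + 6·120 = 14282; centroid 14282/23 ≈ 620.96.
y-moment: 9·367 + 2·187 + 6·282 + 6·420 = 7889; centroid 7889/23 ≈ 343.00.

(621.0, 343.0)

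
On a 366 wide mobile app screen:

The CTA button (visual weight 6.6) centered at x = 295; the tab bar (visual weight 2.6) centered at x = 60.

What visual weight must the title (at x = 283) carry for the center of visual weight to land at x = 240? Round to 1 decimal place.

Fixed elements: Σw = 6.6 + 2.6 = 9.2, Σw·x = 6.6·295 + 2.6·60 = 2103.0.
Balance at x = 240 requires (2103.0 + w·283) / (9.2 + w) = 240.
Solving: w = (240·9.2 − 2103.0) / (283 − 240) = 105.0 / 43 ≈ 2.44.

w ≈ 2.4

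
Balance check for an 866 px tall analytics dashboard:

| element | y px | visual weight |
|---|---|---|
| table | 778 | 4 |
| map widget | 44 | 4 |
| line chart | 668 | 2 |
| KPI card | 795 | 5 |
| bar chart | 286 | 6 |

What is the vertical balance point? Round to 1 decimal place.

Σw = 4 + 4 + 2 + 5 + 6 = 21.
y-moment: 4·778 + 4·44 + 2·668 + 5·795 + 6·286 = 10315; centroid 10315/21 ≈ 491.19.

y ≈ 491.2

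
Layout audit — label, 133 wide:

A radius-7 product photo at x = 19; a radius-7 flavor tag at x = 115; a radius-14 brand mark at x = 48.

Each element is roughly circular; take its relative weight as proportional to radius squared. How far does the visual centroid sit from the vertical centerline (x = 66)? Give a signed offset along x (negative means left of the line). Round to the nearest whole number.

Weights ∝ r²: product photo 7² = 49, flavor tag 7² = 49, brand mark 14² = 196; Σw = 294.
Σw·x = 49·19 + 49·115 + 196·48 = 15974, so x̄ = 15974/294 ≈ 54.33.
Difference: 54.33 − 66 ≈ -11.67.

≈ -12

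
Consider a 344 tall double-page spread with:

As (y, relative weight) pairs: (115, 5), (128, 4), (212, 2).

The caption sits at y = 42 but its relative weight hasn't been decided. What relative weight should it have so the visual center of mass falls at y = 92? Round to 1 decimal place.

Known weights sum to 5 + 4 + 2 = 11; their moment is 5·115 + 4·128 + 2·212 = 1511.
For the centroid to hit 92: (1511 + w·42) / (11 + w) = 92.
Rearranging, w·(42 − 92) = 92·11 − 1511 = -499, so w ≈ -499/-50 = 9.98.

w ≈ 10.0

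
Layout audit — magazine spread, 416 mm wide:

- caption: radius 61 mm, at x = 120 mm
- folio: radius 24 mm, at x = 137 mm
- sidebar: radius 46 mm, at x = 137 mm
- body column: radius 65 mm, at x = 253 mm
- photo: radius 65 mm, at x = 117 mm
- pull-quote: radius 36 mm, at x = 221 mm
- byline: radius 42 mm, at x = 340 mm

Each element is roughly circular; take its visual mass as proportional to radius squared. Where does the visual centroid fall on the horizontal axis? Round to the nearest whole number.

r² weights: caption 61² = 3721, folio 24² = 576, sidebar 46² = 2116, body column 65² = 4225, photo 65² = 4225, pull-quote 36² = 1296, byline 42² = 1764. Total = 17923.
x: moment 3264750 / weight 17923 ≈ 182.15

x ≈ 182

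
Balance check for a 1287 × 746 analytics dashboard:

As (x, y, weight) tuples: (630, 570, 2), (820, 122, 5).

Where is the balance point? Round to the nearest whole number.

Σw = 2 + 5 = 7.
x: (2·630 + 5·820) / 7 = 5360 / 7 ≈ 765.71
y: (2·570 + 5·122) / 7 = 1750 / 7 ≈ 250.00

(766, 250)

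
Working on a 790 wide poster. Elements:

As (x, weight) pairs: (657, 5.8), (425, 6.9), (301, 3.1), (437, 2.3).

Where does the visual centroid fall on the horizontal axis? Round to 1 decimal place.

x ≈ 479.6

Weights sum to 5.8 + 6.9 + 3.1 + 2.3 = 18.1.
x-moment: 5.8·657 + 6.9·425 + 3.1·301 + 2.3·437 = 8681.3; centroid 8681.3/18.1 ≈ 479.63.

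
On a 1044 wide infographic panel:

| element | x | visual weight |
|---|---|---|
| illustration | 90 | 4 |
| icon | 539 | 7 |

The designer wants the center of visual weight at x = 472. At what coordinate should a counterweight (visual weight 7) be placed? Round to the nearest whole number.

x ≈ 623

With the counterweight, Σw becomes 4 + 7 + 7 = 18.
x: target moment 18×472 = 8496; current 4·90 + 7·539 = 4133; the counterweight supplies 4363, so x = 4363/7 ≈ 623.29.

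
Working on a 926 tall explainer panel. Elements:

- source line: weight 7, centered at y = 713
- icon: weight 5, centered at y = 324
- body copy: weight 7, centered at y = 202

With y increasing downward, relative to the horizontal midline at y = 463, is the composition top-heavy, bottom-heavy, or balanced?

Σw = 7 + 5 + 7 = 19.
Σw·y = 7·713 + 5·324 + 7·202 = 8025, so ȳ = 8025/19 ≈ 422.37.
Since 422.4 is above (smaller y than) 463, the composition reads top-heavy.

top-heavy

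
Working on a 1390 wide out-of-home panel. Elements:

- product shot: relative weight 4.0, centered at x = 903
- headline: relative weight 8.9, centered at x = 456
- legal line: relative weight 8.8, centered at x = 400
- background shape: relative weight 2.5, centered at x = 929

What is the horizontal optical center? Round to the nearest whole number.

Σw = 4.0 + 8.9 + 8.8 + 2.5 = 24.2.
Σw·x = 4.0·903 + 8.9·456 + 8.8·400 + 2.5·929 = 13512.9, so x̄ = 13512.9/24.2 ≈ 558.38.

x ≈ 558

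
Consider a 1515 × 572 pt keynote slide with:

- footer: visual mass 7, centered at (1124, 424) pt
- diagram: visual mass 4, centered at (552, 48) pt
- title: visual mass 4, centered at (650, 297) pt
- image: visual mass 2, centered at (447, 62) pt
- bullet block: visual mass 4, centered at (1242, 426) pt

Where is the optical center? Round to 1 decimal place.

(882.8, 294.1)

Weights sum to 7 + 4 + 4 + 2 + 4 = 21.
x-moment: 7·1124 + 4·552 + 4·650 + 2·447 + 4·1242 = 18538; centroid 18538/21 ≈ 882.76.
y-moment: 7·424 + 4·48 + 4·297 + 2·62 + 4·426 = 6176; centroid 6176/21 ≈ 294.10.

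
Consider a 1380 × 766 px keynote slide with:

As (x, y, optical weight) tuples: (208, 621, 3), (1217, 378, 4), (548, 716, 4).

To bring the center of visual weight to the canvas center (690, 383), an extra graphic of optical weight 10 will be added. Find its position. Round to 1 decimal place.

After adding the extra graphic, total weight = 3 + 4 + 4 + 10 = 21.
x: target moment 21×690 = 14490; current 3·208 + 4·1217 + 4·548 = 7684; the extra graphic supplies 6806, so x = 6806/10 ≈ 680.60.
y: target moment 21×383 = 8043; current 3·621 + 4·378 + 4·716 = 6239; the extra graphic supplies 1804, so y = 1804/10 ≈ 180.40.

(680.6, 180.4)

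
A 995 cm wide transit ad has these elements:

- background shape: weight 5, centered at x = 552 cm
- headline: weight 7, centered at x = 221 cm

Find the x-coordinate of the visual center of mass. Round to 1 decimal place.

Σw = 5 + 7 = 12.
x-moment: 5·552 + 7·221 = 4307; centroid 4307/12 ≈ 358.92.

x ≈ 358.9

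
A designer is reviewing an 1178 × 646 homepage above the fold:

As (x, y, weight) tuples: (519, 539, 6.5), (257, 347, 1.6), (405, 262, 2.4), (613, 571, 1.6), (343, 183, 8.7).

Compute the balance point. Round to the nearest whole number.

(419, 346)

Total weight = 6.5 + 1.6 + 2.4 + 1.6 + 8.7 = 20.8.
x-moment: 6.5·519 + 1.6·257 + 2.4·405 + 1.6·613 + 8.7·343 = 8721.6; centroid 8721.6/20.8 ≈ 419.31.
y-moment: 6.5·539 + 1.6·347 + 2.4·262 + 1.6·571 + 8.7·183 = 7193.2; centroid 7193.2/20.8 ≈ 345.83.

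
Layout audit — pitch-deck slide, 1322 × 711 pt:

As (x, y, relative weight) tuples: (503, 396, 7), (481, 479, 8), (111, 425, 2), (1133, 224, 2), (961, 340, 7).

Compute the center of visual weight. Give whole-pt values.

(638, 395)

Total weight = 7 + 8 + 2 + 2 + 7 = 26.
x-moment: 7·503 + 8·481 + 2·111 + 2·1133 + 7·961 = 16584; centroid 16584/26 ≈ 637.85.
y-moment: 7·396 + 8·479 + 2·425 + 2·224 + 7·340 = 10282; centroid 10282/26 ≈ 395.46.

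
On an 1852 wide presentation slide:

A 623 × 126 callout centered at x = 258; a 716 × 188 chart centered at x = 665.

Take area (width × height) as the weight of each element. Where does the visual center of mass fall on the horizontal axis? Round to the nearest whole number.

Areas → weights: callout 623·126 = 78498, chart 716·188 = 134608; Σw = 213106.
Σw·x = 78498·258 + 134608·665 = 109766804, so x̄ = 109766804/213106 ≈ 515.08.

x ≈ 515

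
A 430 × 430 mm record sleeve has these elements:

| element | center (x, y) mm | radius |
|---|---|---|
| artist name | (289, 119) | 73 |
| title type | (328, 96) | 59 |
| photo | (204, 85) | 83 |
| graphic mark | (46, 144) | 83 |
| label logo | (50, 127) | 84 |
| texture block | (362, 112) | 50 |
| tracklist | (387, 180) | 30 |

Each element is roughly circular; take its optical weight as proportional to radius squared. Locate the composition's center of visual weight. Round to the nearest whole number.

Weights ∝ r²: artist name 73² = 5329, title type 59² = 3481, photo 83² = 6889, graphic mark 83² = 6889, label logo 84² = 7056, texture block 50² = 2500, tracklist 30² = 900; Σw = 33044.
Σw·x = 6010199; x̄ = 6010199/33044 ≈ 181.88.
y: moment 3884020 / weight 33044 ≈ 117.54

(182, 118)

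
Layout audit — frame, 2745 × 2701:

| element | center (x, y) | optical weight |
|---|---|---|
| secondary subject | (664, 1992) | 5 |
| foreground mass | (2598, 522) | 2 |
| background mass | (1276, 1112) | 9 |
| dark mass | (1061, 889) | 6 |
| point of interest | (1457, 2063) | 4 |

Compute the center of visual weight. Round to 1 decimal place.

(1238.2, 1330.7)

Σw = 5 + 2 + 9 + 6 + 4 = 26.
x: (5·664 + 2·2598 + 9·1276 + 6·1061 + 4·1457) / 26 = 32194 / 26 ≈ 1238.23
y: (5·1992 + 2·522 + 9·1112 + 6·889 + 4·2063) / 26 = 34598 / 26 ≈ 1330.69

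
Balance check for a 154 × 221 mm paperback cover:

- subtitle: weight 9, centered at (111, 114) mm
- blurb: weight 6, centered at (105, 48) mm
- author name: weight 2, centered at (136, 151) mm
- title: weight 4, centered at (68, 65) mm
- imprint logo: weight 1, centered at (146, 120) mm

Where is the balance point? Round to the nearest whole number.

(105, 91)

Total weight = 9 + 6 + 2 + 4 + 1 = 22.
x: (9·111 + 6·105 + 2·136 + 4·68 + 1·146) / 22 = 2319 / 22 ≈ 105.41
y: (9·114 + 6·48 + 2·151 + 4·65 + 1·120) / 22 = 1996 / 22 ≈ 90.73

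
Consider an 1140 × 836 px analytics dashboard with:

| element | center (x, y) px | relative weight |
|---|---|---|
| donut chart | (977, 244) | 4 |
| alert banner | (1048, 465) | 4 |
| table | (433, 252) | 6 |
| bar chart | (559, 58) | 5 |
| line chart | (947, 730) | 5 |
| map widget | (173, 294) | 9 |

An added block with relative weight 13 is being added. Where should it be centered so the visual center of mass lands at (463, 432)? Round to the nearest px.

(116, 688)

After adding the added block, total weight = 4 + 4 + 6 + 5 + 5 + 9 + 13 = 46.
x: need Σw·x = 46·463 = 21298. Existing = 4·977 + 4·1048 + 6·433 + 5·559 + 5·947 + 9·173 = 19785. Remainder 1513 / 13 ≈ 116.38.
y: need Σw·y = 46·432 = 19872. Existing = 4·244 + 4·465 + 6·252 + 5·58 + 5·730 + 9·294 = 10934. Remainder 8938 / 13 ≈ 687.54.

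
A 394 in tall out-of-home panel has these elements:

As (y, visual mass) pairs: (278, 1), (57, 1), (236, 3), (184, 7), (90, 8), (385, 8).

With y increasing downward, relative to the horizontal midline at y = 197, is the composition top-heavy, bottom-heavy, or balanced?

bottom-heavy

Total weight = 1 + 1 + 3 + 7 + 8 + 8 = 28.
Σw·y = 6131; ȳ = 6131/28 ≈ 218.96.
Since 219.0 is below (larger y than) 197, the composition reads bottom-heavy.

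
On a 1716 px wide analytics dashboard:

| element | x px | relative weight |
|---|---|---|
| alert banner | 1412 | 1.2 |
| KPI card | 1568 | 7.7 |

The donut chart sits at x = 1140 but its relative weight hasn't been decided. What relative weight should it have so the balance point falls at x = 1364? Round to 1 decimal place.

w ≈ 7.3

Known weights sum to 1.2 + 7.7 = 8.9; their moment is 1.2·1412 + 7.7·1568 = 13768.0.
Balance at x = 1364 requires (13768.0 + w·1140) / (8.9 + w) = 1364.
So w = (1364·8.9 − 13768.0)/(1140 − 1364) = -1628.4/-224 ≈ 7.27.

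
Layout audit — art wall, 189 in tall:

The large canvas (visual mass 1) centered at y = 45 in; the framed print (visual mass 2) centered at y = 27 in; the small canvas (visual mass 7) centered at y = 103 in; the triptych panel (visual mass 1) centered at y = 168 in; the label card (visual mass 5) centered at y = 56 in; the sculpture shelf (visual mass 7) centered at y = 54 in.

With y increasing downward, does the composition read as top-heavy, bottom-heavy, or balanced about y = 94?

Weights sum to 1 + 2 + 7 + 1 + 5 + 7 = 23.
Σw·y = 1646; ȳ = 1646/23 ≈ 71.57.
Since 71.6 is above (smaller y than) 94, the composition reads top-heavy.

top-heavy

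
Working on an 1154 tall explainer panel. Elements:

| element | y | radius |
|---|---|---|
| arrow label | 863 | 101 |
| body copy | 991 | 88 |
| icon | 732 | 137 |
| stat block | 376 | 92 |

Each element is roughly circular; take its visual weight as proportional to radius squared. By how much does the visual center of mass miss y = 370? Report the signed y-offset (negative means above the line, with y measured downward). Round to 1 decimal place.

≈ 369.3

r² weights: arrow label 101² = 10201, body copy 88² = 7744, icon 137² = 18769, stat block 92² = 8464. Total = 45178.
Σw·y = 10201·863 + 7744·991 + 18769·732 + 8464·376 = 33399139, so ȳ = 33399139/45178 ≈ 739.28.
Offset from y = 370: 739.28 − 370 ≈ 369.28.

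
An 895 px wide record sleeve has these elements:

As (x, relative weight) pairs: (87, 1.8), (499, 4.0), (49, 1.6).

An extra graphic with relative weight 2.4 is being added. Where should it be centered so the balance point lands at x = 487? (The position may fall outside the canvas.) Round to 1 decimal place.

With the extra graphic, Σw becomes 1.8 + 4.0 + 1.6 + 2.4 = 9.8.
x: need Σw·x = 9.8·487 = 4772.6. Existing = 1.8·87 + 4.0·499 + 1.6·49 = 2231.0. Remainder 2541.6 / 2.4 ≈ 1059.00.

x ≈ 1059.0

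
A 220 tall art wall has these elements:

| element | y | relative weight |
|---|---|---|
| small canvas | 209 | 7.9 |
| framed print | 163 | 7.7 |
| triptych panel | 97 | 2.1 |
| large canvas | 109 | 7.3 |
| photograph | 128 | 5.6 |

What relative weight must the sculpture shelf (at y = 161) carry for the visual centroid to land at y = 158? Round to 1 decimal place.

Fixed elements: Σw = 7.9 + 7.7 + 2.1 + 7.3 + 5.6 = 30.6, Σw·y = 7.9·209 + 7.7·163 + 2.1·97 + 7.3·109 + 5.6·128 = 4622.4.
Balance at y = 158 requires (4622.4 + w·161) / (30.6 + w) = 158.
Solving: w = (158·30.6 − 4622.4) / (161 − 158) = 212.4 / 3 ≈ 70.80.

w ≈ 70.8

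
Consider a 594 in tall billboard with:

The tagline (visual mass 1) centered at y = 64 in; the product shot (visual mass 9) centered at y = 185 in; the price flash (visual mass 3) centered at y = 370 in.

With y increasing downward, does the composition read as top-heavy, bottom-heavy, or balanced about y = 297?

top-heavy

Σw = 1 + 9 + 3 = 13.
y-moment: 1·64 + 9·185 + 3·370 = 2839; centroid 2839/13 ≈ 218.38.
Since 218.4 is above (smaller y than) 297, the composition reads top-heavy.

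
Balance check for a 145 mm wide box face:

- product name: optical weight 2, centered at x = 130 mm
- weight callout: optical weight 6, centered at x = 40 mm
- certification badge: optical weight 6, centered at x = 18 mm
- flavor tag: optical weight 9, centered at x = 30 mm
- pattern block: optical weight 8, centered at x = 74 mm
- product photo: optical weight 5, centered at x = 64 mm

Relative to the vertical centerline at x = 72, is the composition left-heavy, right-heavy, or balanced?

left-heavy

Weights sum to 2 + 6 + 6 + 9 + 8 + 5 = 36.
Σw·x = 1790; x̄ = 1790/36 ≈ 49.72.
49.7 vs midline 72 → left-heavy.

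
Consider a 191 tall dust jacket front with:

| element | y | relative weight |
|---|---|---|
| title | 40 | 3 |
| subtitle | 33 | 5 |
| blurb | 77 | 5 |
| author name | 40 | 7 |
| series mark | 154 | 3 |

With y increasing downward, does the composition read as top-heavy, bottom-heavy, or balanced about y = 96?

top-heavy

Σw = 3 + 5 + 5 + 7 + 3 = 23.
y: (3·40 + 5·33 + 5·77 + 7·40 + 3·154) / 23 = 1412 / 23 ≈ 61.39
61.4 lies above (smaller y than) the midline 96, so the layout is top-heavy.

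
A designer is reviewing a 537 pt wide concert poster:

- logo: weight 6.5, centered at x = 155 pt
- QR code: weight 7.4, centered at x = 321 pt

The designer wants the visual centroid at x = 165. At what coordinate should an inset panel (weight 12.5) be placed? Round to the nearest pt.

New total weight: (6.5 + 7.4) + 12.5 = 26.4.
x: target moment 26.4×165 = 4356.0; current 6.5·155 + 7.4·321 = 3382.9; the inset panel supplies 973.1, so x = 973.1/12.5 ≈ 77.85.

x ≈ 78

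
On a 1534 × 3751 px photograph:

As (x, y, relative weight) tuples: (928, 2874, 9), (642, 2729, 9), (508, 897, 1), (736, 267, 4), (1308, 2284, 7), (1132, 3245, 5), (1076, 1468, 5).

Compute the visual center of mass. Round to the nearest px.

(944, 2299)

Total weight = 9 + 9 + 1 + 4 + 7 + 5 + 5 = 40.
Σw·x = 9·928 + 9·642 + 1·508 + 4·736 + 7·1308 + 5·1132 + 5·1076 = 37778, so x̄ = 37778/40 ≈ 944.45.
Σw·y = 9·2874 + 9·2729 + 1·897 + 4·267 + 7·2284 + 5·3245 + 5·1468 = 91945, so ȳ = 91945/40 ≈ 2298.62.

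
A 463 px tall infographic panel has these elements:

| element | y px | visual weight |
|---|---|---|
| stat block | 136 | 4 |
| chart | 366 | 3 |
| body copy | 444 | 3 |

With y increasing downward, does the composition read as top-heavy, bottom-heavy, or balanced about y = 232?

Total weight = 4 + 3 + 3 = 10.
y-moment: 4·136 + 3·366 + 3·444 = 2974; centroid 2974/10 ≈ 297.40.
297.4 lies below (larger y than) the midline 232, so the layout is bottom-heavy.

bottom-heavy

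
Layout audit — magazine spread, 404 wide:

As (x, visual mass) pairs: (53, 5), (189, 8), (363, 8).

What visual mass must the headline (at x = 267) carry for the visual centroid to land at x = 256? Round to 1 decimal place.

w ≈ 63.2

Known weights sum to 5 + 8 + 8 = 21; their moment is 5·53 + 8·189 + 8·363 = 4681.
Balance at x = 256 requires (4681 + w·267) / (21 + w) = 256.
Solving: w = (256·21 − 4681) / (267 − 256) = 695 / 11 ≈ 63.18.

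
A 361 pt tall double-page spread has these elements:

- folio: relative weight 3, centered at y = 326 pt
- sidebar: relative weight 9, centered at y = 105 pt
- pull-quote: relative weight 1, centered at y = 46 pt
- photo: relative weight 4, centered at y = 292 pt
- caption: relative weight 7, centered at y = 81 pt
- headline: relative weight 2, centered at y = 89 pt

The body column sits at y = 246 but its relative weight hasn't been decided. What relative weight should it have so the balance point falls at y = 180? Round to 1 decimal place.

Fixed elements: Σw = 3 + 9 + 1 + 4 + 7 + 2 = 26, Σw·y = 3·326 + 9·105 + 1·46 + 4·292 + 7·81 + 2·89 = 3882.
Balance at y = 180 requires (3882 + w·246) / (26 + w) = 180.
Solving: w = (180·26 − 3882) / (246 − 180) = 798 / 66 ≈ 12.09.

w ≈ 12.1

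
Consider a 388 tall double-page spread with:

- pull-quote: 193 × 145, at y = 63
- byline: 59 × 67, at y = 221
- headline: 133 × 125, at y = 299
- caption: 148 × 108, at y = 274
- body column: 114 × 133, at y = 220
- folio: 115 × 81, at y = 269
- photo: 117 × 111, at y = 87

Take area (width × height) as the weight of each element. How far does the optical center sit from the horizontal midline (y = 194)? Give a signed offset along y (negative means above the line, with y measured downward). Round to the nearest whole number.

Areas → weights: pull-quote 193·145 = 27985, byline 59·67 = 3953, headline 133·125 = 16625, caption 148·108 = 15984, body column 114·133 = 15162, folio 115·81 = 9315, photo 117·111 = 12987; Σw = 102011.
Σw·y = 18958403; ȳ = 18958403/102011 ≈ 185.85.
Against y = 194, that's 185.85 − 194 = -8.15.

≈ -8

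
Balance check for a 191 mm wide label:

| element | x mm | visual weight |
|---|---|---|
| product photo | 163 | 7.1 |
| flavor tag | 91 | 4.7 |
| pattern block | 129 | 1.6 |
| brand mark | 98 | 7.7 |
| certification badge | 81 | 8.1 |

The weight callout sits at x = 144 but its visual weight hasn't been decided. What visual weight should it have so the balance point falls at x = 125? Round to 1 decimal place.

w ≈ 23.6

Fixed elements: Σw = 7.1 + 4.7 + 1.6 + 7.7 + 8.1 = 29.2, Σw·x = 7.1·163 + 4.7·91 + 1.6·129 + 7.7·98 + 8.1·81 = 3202.1.
Set Σw·x/Σw = 125: (3202.1 + 144w) = 125·(29.2 + w).
So w = (125·29.2 − 3202.1)/(144 − 125) = 447.9/19 ≈ 23.57.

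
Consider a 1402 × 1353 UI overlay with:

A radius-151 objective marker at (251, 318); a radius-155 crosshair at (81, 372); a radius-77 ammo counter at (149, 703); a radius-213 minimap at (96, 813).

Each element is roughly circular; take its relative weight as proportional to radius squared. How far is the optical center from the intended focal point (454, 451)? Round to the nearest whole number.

Weights ∝ r²: objective marker 151² = 22801, crosshair 155² = 24025, ammo counter 77² = 5929, minimap 213² = 45369; Σw = 98124.
x: (22801·251 + 24025·81 + 5929·149 + 45369·96) / 98124 = 12907921 / 98124 ≈ 131.55
y: (22801·318 + 24025·372 + 5929·703 + 45369·813) / 98124 = 57241102 / 98124 ≈ 583.35
Offset from (454, 451): Δx ≈ -322.45, Δy ≈ 132.35; distance = √(Δx² + Δy²) ≈ 348.56.

≈ 349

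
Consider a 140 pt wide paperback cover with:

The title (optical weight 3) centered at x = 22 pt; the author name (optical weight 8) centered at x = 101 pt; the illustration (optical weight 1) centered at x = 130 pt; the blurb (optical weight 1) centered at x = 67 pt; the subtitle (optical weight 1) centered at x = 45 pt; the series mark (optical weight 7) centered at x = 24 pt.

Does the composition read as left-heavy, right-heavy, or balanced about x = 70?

Σw = 3 + 8 + 1 + 1 + 1 + 7 = 21.
Σw·x = 1284; x̄ = 1284/21 ≈ 61.14.
61.1 lies left of the midline 70, so the layout is left-heavy.

left-heavy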